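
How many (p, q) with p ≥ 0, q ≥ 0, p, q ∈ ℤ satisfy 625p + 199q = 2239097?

18

gcd(625, 199):
  625 = 3*199 + 28
  199 = 7*28 + 3
  28 = 9*3 + 1
  3 = 3*1
so gcd(625, 199) = 1.
Back-substitute for Bézout coefficients:
  1 = 28 - 9*3
  ... = 625*(64) + 199*(-201)
Scale by 2239097: one solution is (143302208, -450058497). Reduce p mod 199: (119, 10878).
General: p = 119 + 199t, q = 10878 - 625t.
p ≥ 0 ⇒ t ≥ 0; q ≥ 0 ⇒ t ≤ 17. So t ∈ [0, 17]: 18 solutions.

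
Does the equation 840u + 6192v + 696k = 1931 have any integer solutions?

no

gcd(6192, 840) = 24.
gcd(24, 696) = 24.
24 does not divide 1931 (remainder 11), so no integer solutions.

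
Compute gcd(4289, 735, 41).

gcd(4289, 735):
  4289 = 5·735 + 614
  735 = 1·614 + 121
  614 = 5·121 + 9
  121 = 13·9 + 4
  9 = 2·4 + 1
  4 = 4·1
so gcd(4289, 735) = 1.
gcd(1, 41) = 1.

1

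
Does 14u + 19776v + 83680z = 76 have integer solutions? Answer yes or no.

gcd(19776, 14) = 2  (19776 = 1412·14 + 8, 14 = 1·8 + 6, 8 = 1·6 + 2, 6 = 3·2).
gcd(2, 83680) = 2.
2 divides 76, so integer solutions exist.

yes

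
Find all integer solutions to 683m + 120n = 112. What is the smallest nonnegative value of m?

gcd(683, 120):
  683 = 5·120 + 83
  120 = 1·83 + 37
  83 = 2·37 + 9
  37 = 4·9 + 1
  9 = 9·1
so gcd(683, 120) = 1.
1 divides 112, so solutions exist.
Back-substitute for Bézout coefficients:
  1 = 37 - 4·9
  ... = 683·(-13) + 120·(74)
Scale by 112/1 = 112: (m₀, n₀) = (-1456, 8288).
General solution: m = -1456 + 120t, n = 8288 - 683t for integer t.
m ≥ 0: smallest is -1456 mod 120 = 104 (at t = 13), with n = -591.

104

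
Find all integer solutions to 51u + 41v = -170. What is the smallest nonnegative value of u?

24

gcd(51, 41) = 1.
1 divides -170, so solutions exist.
By Bézout, 51·(-4) + 41·(5) = 1.
Scale by -170/1 = -170: (u₀, v₀) = (680, -850).
General solution: u = 680 + 41t, v = -850 - 51t for integer t.
u ≥ 0: smallest is 680 mod 41 = 24 (at t = -16), with v = -34.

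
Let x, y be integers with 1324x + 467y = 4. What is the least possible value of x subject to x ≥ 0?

285

gcd(1324, 467):
  1324 = 2*467 + 390
  467 = 1*390 + 77
  390 = 5*77 + 5
  77 = 15*5 + 2
  5 = 2*2 + 1
  2 = 2*1
so gcd(1324, 467) = 1.
1 divides 4, so solutions exist.
Back-substitute for Bézout coefficients:
  1 = 5 - 2*2
  ... = 1324*(188) + 467*(-533)
Scale by 4/1 = 4: (x₀, y₀) = (752, -2132).
General solution: x = 752 + 467t, y = -2132 - 1324t for integer t.
x ≥ 0: smallest is 752 mod 467 = 285 (at t = -1), with y = -808.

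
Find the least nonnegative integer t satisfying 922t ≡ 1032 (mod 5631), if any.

4374

gcd(5631, 922):
  5631 = 6*922 + 99
  922 = 9*99 + 31
  99 = 3*31 + 6
  31 = 5*6 + 1
  6 = 6*1
so gcd(5631, 922) = 1.
1 divides 1032, so solutions exist.
Back-substitute for Bézout coefficients:
  1 = 31 - 5*6
  ... = 922*(910) + 5631*(-149)
So 922*(910) ≡ 1 (mod 5631); multiply by 1032: t ≡ 939120 (mod 5631).
Smallest nonnegative: t = 939120 mod 5631 = 4374.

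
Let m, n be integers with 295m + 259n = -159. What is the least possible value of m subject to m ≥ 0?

gcd(295, 259):
  295 = 1*259 + 36
  259 = 7*36 + 7
  36 = 5*7 + 1
  7 = 7*1
so gcd(295, 259) = 1.
1 divides -159, so solutions exist.
Back-substitute for Bézout coefficients:
  1 = 36 - 5*7
  ... = 295*(36) + 259*(-41)
Scale by -159/1 = -159: (m₀, n₀) = (-5724, 6519).
General solution: m = -5724 + 259t, n = 6519 - 295t for integer t.
m ≥ 0: smallest is -5724 mod 259 = 233 (at t = 23), with n = -266.

233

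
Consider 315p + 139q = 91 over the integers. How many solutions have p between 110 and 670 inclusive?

4

gcd(315, 139):
  315 = 2×139 + 37
  139 = 3×37 + 28
  37 = 1×28 + 9
  28 = 3×9 + 1
  9 = 9×1
so gcd(315, 139) = 1.
Back-substitute for Bézout coefficients:
  1 = 28 - 3×9
  ... = 315×(-15) + 139×(34)
Scale by 91: particular solution (-1365, 3094); reduce p mod 139: (25, -56).
General solution: p = 25 + 139t, q = -56 - 315t for integer t.
110 ≤ 25 + 139t ≤ 670 gives t ∈ [1, 4], which is 4 values.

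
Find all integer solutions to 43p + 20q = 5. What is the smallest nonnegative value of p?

15

gcd(43, 20):
  43 = 2*20 + 3
  20 = 6*3 + 2
  3 = 1*2 + 1
  2 = 2*1
so gcd(43, 20) = 1.
1 divides 5, so solutions exist.
Back-substitute for Bézout coefficients:
  1 = 3 - 1*2
  ... = 43*(7) + 20*(-15)
Scale by 5/1 = 5: (p₀, q₀) = (35, -75).
General solution: p = 35 + 20t, q = -75 - 43t for integer t.
p ≥ 0: smallest is 35 mod 20 = 15 (at t = -1), with q = -32.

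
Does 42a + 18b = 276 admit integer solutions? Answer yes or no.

gcd(42, 18) = 6  (42 = 2·18 + 6, 18 = 3·6).
6 divides 276, so integer solutions exist.

yes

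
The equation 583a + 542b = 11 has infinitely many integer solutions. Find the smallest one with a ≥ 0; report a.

gcd(583, 542):
  583 = 1×542 + 41
  542 = 13×41 + 9
  41 = 4×9 + 5
  9 = 1×5 + 4
  5 = 1×4 + 1
  4 = 4×1
so gcd(583, 542) = 1.
1 divides 11, so solutions exist.
Back-substitute for Bézout coefficients:
  1 = 5 - 1×4
  ... = 583×(119) + 542×(-128)
Scale by 11/1 = 11: (a₀, b₀) = (1309, -1408).
General solution: a = 1309 + 542t, b = -1408 - 583t for integer t.
a ≥ 0: smallest is 1309 mod 542 = 225 (at t = -2), with b = -242.

225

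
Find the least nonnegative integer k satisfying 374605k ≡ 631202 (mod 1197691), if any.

gcd(1197691, 374605) = 11.
11 divides 631202, so solutions exist.
By Bézout, 374605×(-8252) + 1197691×(2581) = 11.
So 374605×(-8252) ≡ 11 (mod 1197691); multiply by 57382: k ≡ -473516264 (mod 108881).
Smallest nonnegative: k = -473516264 mod 108881 = 7205.

7205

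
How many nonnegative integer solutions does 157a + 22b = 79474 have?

23

gcd(157, 22) = 1  (157 = 7×22 + 3, 22 = 7×3 + 1, 3 = 3×1).
Back-substituting, 157×(-7) + 22×(50) = 1.
Scale by 79474: one solution is (-556318, 3973700). Reduce a mod 22: (18, 3484).
General: a = 18 + 22t, b = 3484 - 157t.
a ≥ 0 ⇒ t ≥ 0; b ≥ 0 ⇒ t ≤ 22. So t ∈ [0, 22]: 23 solutions.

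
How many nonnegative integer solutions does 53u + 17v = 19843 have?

gcd(53, 17):
  53 = 3×17 + 2
  17 = 8×2 + 1
  2 = 2×1
so gcd(53, 17) = 1.
Back-substitute for Bézout coefficients:
  1 = 17 - 8×2
  ... = 53×(-8) + 17×(25)
Scale by 19843: one solution is (-158744, 496075). Reduce u mod 17: (2, 1161).
General: u = 2 + 17t, v = 1161 - 53t.
u ≥ 0 ⇒ t ≥ 0; v ≥ 0 ⇒ t ≤ 21. So t ∈ [0, 21]: 22 solutions.

22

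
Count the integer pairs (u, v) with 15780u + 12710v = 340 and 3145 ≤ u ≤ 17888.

gcd(15780, 12710) = 10.
By Bézout, 15780*(-207) + 12710*(257) = 10.
Particular solution: (588, -730).
General solution: u = 588 + 1271t, v = -730 - 1578t for integer t.
3145 ≤ 588 + 1271t ≤ 17888 gives t ∈ [3, 13], which is 11 values.

11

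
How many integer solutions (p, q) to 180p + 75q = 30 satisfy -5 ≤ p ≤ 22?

6

gcd(180, 75) = 15  (180 = 2×75 + 30, 75 = 2×30 + 15, 30 = 2×15).
Back-substituting, 180×(-2) + 75×(5) = 15.
Scale by 2: particular solution (-4, 10); reduce p mod 5: (1, -2).
General solution: p = 1 + 5t, q = -2 - 12t for integer t.
-5 ≤ 1 + 5t ≤ 22 gives t ∈ [-1, 4], which is 6 values.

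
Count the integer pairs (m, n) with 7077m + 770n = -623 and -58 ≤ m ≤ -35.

0

gcd(7077, 770) = 7.
By Bézout, 7077·(21) + 770·(-193) = 7.
Particular solution: (1, -10).
General solution: m = 1 + 110t, n = -10 - 1011t for integer t.
-58 ≤ 1 + 110t ≤ -35 gives t ∈ [0, -1], which is 0 values.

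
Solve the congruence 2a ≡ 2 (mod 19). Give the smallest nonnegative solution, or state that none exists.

1

gcd(19, 2) = 1  (19 = 9*2 + 1, 2 = 2*1).
1 divides 2, so solutions exist.
Back-substituting, 2*(-9) + 19*(1) = 1.
So 2*(-9) ≡ 1 (mod 19); multiply by 2: a ≡ -18 (mod 19).
Smallest nonnegative: a = -18 mod 19 = 1.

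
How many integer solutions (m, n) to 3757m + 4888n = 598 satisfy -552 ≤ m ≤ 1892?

gcd(4888, 3757):
  4888 = 1·3757 + 1131
  3757 = 3·1131 + 364
  1131 = 3·364 + 39
  364 = 9·39 + 13
  39 = 3·13
so gcd(4888, 3757) = 13.
Back-substitute for Bézout coefficients:
  13 = 364 - 9·39
  ... = 3757·(121) + 4888·(-93)
Scale by 46: particular solution (5566, -4278); reduce m mod 376: (302, -232).
General solution: m = 302 + 376t, n = -232 - 289t for integer t.
-552 ≤ 302 + 376t ≤ 1892 gives t ∈ [-2, 4], which is 7 values.

7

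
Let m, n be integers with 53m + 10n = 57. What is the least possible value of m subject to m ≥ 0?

9

gcd(53, 10):
  53 = 5×10 + 3
  10 = 3×3 + 1
  3 = 3×1
so gcd(53, 10) = 1.
1 divides 57, so solutions exist.
Back-substitute for Bézout coefficients:
  1 = 10 - 3×3
  ... = 53×(-3) + 10×(16)
Scale by 57/1 = 57: (m₀, n₀) = (-171, 912).
General solution: m = -171 + 10t, n = 912 - 53t for integer t.
m ≥ 0: smallest is -171 mod 10 = 9 (at t = 18), with n = -42.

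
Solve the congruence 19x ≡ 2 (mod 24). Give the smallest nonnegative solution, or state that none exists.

14

gcd(24, 19):
  24 = 1*19 + 5
  19 = 3*5 + 4
  5 = 1*4 + 1
  4 = 4*1
so gcd(24, 19) = 1.
1 divides 2, so solutions exist.
Back-substitute for Bézout coefficients:
  1 = 5 - 1*4
  ... = 19*(-5) + 24*(4)
So 19*(-5) ≡ 1 (mod 24); multiply by 2: x ≡ -10 (mod 24).
Smallest nonnegative: x = -10 mod 24 = 14.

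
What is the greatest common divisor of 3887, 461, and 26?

1

gcd(3887, 461) = 1  (3887 = 8·461 + 199, 461 = 2·199 + 63, 199 = 3·63 + 10, 63 = 6·10 + 3, 10 = 3·3 + 1, 3 = 3·1).
gcd(1, 26) = 1.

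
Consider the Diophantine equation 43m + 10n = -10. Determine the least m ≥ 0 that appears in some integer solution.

gcd(43, 10) = 1.
1 divides -10, so solutions exist.
By Bézout, 43×(-3) + 10×(13) = 1.
Scale by -10/1 = -10: (m₀, n₀) = (30, -130).
General solution: m = 30 + 10t, n = -130 - 43t for integer t.
m ≥ 0: smallest is 30 mod 10 = 0 (at t = -3), with n = -1.

0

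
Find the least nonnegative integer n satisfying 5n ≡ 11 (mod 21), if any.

gcd(21, 5) = 1.
1 divides 11, so solutions exist.
By Bézout, 5·(-4) + 21·(1) = 1.
So 5·(-4) ≡ 1 (mod 21); multiply by 11: n ≡ -44 (mod 21).
Smallest nonnegative: n = -44 mod 21 = 19.

19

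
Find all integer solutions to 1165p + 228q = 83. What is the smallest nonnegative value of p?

gcd(1165, 228):
  1165 = 5*228 + 25
  228 = 9*25 + 3
  25 = 8*3 + 1
  3 = 3*1
so gcd(1165, 228) = 1.
1 divides 83, so solutions exist.
Back-substitute for Bézout coefficients:
  1 = 25 - 8*3
  ... = 1165*(73) + 228*(-373)
Scale by 83/1 = 83: (p₀, q₀) = (6059, -30959).
General solution: p = 6059 + 228t, q = -30959 - 1165t for integer t.
p ≥ 0: smallest is 6059 mod 228 = 131 (at t = -26), with q = -669.

131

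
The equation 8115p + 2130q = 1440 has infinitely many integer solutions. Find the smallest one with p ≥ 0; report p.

gcd(8115, 2130):
  8115 = 3·2130 + 1725
  2130 = 1·1725 + 405
  1725 = 4·405 + 105
  405 = 3·105 + 90
  105 = 1·90 + 15
  90 = 6·15
so gcd(8115, 2130) = 15.
15 divides 1440, so solutions exist.
Back-substitute for Bézout coefficients:
  15 = 105 - 1·90
  ... = 8115·(21) + 2130·(-80)
Scale by 1440/15 = 96: (p₀, q₀) = (2016, -7680).
General solution: p = 2016 + 142t, q = -7680 - 541t for integer t.
p ≥ 0: smallest is 2016 mod 142 = 28 (at t = -14), with q = -106.

28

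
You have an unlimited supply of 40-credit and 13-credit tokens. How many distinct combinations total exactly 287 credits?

1

Need nonnegative integers with 40j + 13k = 287.
gcd(40, 13) = 1, and 40·(1) + 13·(-3) = 1.
So (j₀, k₀) = (287, -861); general j = 287 + 13t, k = -861 - 40t.
j ≥ 0 ⇒ t ≥ -22; k ≥ 0 ⇒ t ≤ -22. That's 1 value of t.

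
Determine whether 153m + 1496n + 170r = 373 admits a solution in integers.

no

gcd(1496, 153) = 17  (1496 = 9·153 + 119, 153 = 1·119 + 34, 119 = 3·34 + 17, 34 = 2·17).
gcd(17, 170) = 17.
17 does not divide 373 (remainder 16), so no integer solutions.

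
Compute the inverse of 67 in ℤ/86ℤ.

9

gcd(86, 67):
  86 = 1×67 + 19
  67 = 3×19 + 10
  19 = 1×10 + 9
  10 = 1×9 + 1
  9 = 9×1
so gcd(86, 67) = 1.
Back-substitute for Bézout coefficients:
  1 = 10 - 1×9
  ... = 67×(9) + 86×(-7)
So 67×9 ≡ 1 (mod 86), and 9 mod 86 = 9.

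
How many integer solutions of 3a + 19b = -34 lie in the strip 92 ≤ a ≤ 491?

21

gcd(19, 3) = 1  (19 = 6·3 + 1, 3 = 3·1).
Back-substituting, 3·(-6) + 19·(1) = 1.
Scale by -34: particular solution (204, -34); reduce a mod 19: (14, -4).
General solution: a = 14 + 19t, b = -4 - 3t for integer t.
92 ≤ 14 + 19t ≤ 491 gives t ∈ [5, 25], which is 21 values.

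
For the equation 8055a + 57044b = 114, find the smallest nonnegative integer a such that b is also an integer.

29170

gcd(57044, 8055) = 1.
1 divides 114, so solutions exist.
By Bézout, 8055*(-11253) + 57044*(1589) = 1.
Scale by 114/1 = 114: (a₀, b₀) = (-1282842, 181146).
General solution: a = -1282842 + 57044t, b = 181146 - 8055t for integer t.
a ≥ 0: smallest is -1282842 mod 57044 = 29170 (at t = 23), with b = -4119.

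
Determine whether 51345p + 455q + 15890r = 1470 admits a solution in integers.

yes

gcd(51345, 455) = 35.
gcd(35, 15890) = 35.
35 divides 1470, so integer solutions exist.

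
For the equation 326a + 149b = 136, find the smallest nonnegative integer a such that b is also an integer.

gcd(326, 149):
  326 = 2*149 + 28
  149 = 5*28 + 9
  28 = 3*9 + 1
  9 = 9*1
so gcd(326, 149) = 1.
1 divides 136, so solutions exist.
Back-substitute for Bézout coefficients:
  1 = 28 - 3*9
  ... = 326*(16) + 149*(-35)
Scale by 136/1 = 136: (a₀, b₀) = (2176, -4760).
General solution: a = 2176 + 149t, b = -4760 - 326t for integer t.
a ≥ 0: smallest is 2176 mod 149 = 90 (at t = -14), with b = -196.

90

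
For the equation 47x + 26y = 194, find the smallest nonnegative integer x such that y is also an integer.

8

gcd(47, 26) = 1  (47 = 1*26 + 21, 26 = 1*21 + 5, 21 = 4*5 + 1, 5 = 5*1).
1 divides 194, so solutions exist.
Back-substituting, 47*(5) + 26*(-9) = 1.
Scale by 194/1 = 194: (x₀, y₀) = (970, -1746).
General solution: x = 970 + 26t, y = -1746 - 47t for integer t.
x ≥ 0: smallest is 970 mod 26 = 8 (at t = -37), with y = -7.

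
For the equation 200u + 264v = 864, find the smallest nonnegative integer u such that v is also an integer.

3

gcd(264, 200):
  264 = 1*200 + 64
  200 = 3*64 + 8
  64 = 8*8
so gcd(264, 200) = 8.
8 divides 864, so solutions exist.
Back-substitute for Bézout coefficients:
  8 = 200 - 3*64
  ... = 200*(4) + 264*(-3)
Scale by 864/8 = 108: (u₀, v₀) = (432, -324).
General solution: u = 432 + 33t, v = -324 - 25t for integer t.
u ≥ 0: smallest is 432 mod 33 = 3 (at t = -13), with v = 1.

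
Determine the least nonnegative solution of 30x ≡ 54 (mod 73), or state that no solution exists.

gcd(73, 30):
  73 = 2*30 + 13
  30 = 2*13 + 4
  13 = 3*4 + 1
  4 = 4*1
so gcd(73, 30) = 1.
1 divides 54, so solutions exist.
Back-substitute for Bézout coefficients:
  1 = 13 - 3*4
  ... = 30*(-17) + 73*(7)
So 30*(-17) ≡ 1 (mod 73); multiply by 54: x ≡ -918 (mod 73).
Smallest nonnegative: x = -918 mod 73 = 31.

31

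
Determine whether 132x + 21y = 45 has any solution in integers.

yes

gcd(132, 21) = 3.
3 divides 45, so integer solutions exist.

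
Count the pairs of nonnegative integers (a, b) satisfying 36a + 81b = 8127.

gcd(81, 36) = 9  (81 = 2×36 + 9, 36 = 4×9).
Back-substituting, 36×(-2) + 81×(1) = 9.
Scale by 903: one solution is (-1806, 903). Reduce a mod 9: (3, 99).
General: a = 3 + 9t, b = 99 - 4t.
a ≥ 0 ⇒ t ≥ 0; b ≥ 0 ⇒ t ≤ 24. So t ∈ [0, 24]: 25 solutions.

25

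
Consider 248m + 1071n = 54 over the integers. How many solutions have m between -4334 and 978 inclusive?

5

gcd(1071, 248):
  1071 = 4×248 + 79
  248 = 3×79 + 11
  79 = 7×11 + 2
  11 = 5×2 + 1
  2 = 2×1
so gcd(1071, 248) = 1.
Back-substitute for Bézout coefficients:
  1 = 11 - 5×2
  ... = 248×(488) + 1071×(-113)
Scale by 54: particular solution (26352, -6102); reduce m mod 1071: (648, -150).
General solution: m = 648 + 1071t, n = -150 - 248t for integer t.
-4334 ≤ 648 + 1071t ≤ 978 gives t ∈ [-4, 0], which is 5 values.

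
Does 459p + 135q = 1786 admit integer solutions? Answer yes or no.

no

gcd(459, 135) = 27  (459 = 3*135 + 54, 135 = 2*54 + 27, 54 = 2*27).
27 does not divide 1786 (remainder 4), so no integer solutions.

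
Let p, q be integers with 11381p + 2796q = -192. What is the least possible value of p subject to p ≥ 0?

1248

gcd(11381, 2796) = 1  (11381 = 4×2796 + 197, 2796 = 14×197 + 38, 197 = 5×38 + 7, 38 = 5×7 + 3, 7 = 2×3 + 1, 3 = 3×1).
1 divides -192, so solutions exist.
Back-substituting, 11381×(809) + 2796×(-3293) = 1.
Scale by -192/1 = -192: (p₀, q₀) = (-155328, 632256).
General solution: p = -155328 + 2796t, q = 632256 - 11381t for integer t.
p ≥ 0: smallest is -155328 mod 2796 = 1248 (at t = 56), with q = -5080.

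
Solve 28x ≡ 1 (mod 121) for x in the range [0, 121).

13

gcd(121, 28) = 1  (121 = 4*28 + 9, 28 = 3*9 + 1, 9 = 9*1).
Back-substituting, 28*(13) + 121*(-3) = 1.
So 28*13 ≡ 1 (mod 121), and 13 mod 121 = 13.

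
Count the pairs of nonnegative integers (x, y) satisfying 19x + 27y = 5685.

11

gcd(27, 19) = 1  (27 = 1×19 + 8, 19 = 2×8 + 3, 8 = 2×3 + 2, 3 = 1×2 + 1, 2 = 2×1).
Back-substituting, 19×(10) + 27×(-7) = 1.
Scale by 5685: one solution is (56850, -39795). Reduce x mod 27: (15, 200).
General: x = 15 + 27t, y = 200 - 19t.
x ≥ 0 ⇒ t ≥ 0; y ≥ 0 ⇒ t ≤ 10. So t ∈ [0, 10]: 11 solutions.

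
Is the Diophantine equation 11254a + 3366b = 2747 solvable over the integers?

gcd(11254, 3366):
  11254 = 3×3366 + 1156
  3366 = 2×1156 + 1054
  1156 = 1×1054 + 102
  1054 = 10×102 + 34
  102 = 3×34
so gcd(11254, 3366) = 34.
34 does not divide 2747 (remainder 27), so no integer solutions.

no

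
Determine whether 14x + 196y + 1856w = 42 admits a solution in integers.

yes

gcd(196, 14) = 14  (196 = 14×14).
gcd(14, 1856) = 2.
2 divides 42, so integer solutions exist.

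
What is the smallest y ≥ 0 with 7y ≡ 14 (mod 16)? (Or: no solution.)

2

gcd(16, 7):
  16 = 2*7 + 2
  7 = 3*2 + 1
  2 = 2*1
so gcd(16, 7) = 1.
1 divides 14, so solutions exist.
Back-substitute for Bézout coefficients:
  1 = 7 - 3*2
  ... = 7*(7) + 16*(-3)
So 7*(7) ≡ 1 (mod 16); multiply by 14: y ≡ 98 (mod 16).
Smallest nonnegative: y = 98 mod 16 = 2.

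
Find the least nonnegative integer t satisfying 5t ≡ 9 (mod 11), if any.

gcd(11, 5):
  11 = 2*5 + 1
  5 = 5*1
so gcd(11, 5) = 1.
1 divides 9, so solutions exist.
Back-substitute for Bézout coefficients:
  1 = 11 - 2*5
  ... = 5*(-2) + 11*(1)
So 5*(-2) ≡ 1 (mod 11); multiply by 9: t ≡ -18 (mod 11).
Smallest nonnegative: t = -18 mod 11 = 4.

4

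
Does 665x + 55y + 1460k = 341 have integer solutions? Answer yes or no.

no

gcd(665, 55) = 5.
gcd(5, 1460) = 5.
5 does not divide 341 (remainder 1), so no integer solutions.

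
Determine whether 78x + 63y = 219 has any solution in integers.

yes

gcd(78, 63):
  78 = 1·63 + 15
  63 = 4·15 + 3
  15 = 5·3
so gcd(78, 63) = 3.
3 divides 219, so integer solutions exist.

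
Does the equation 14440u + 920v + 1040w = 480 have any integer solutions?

gcd(14440, 920) = 40  (14440 = 15*920 + 640, 920 = 1*640 + 280, 640 = 2*280 + 80, 280 = 3*80 + 40, 80 = 2*40).
gcd(40, 1040) = 40.
40 divides 480, so integer solutions exist.

yes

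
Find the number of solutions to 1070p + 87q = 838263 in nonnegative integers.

9

gcd(1070, 87):
  1070 = 12·87 + 26
  87 = 3·26 + 9
  26 = 2·9 + 8
  9 = 1·8 + 1
  8 = 8·1
so gcd(1070, 87) = 1.
Back-substitute for Bézout coefficients:
  1 = 9 - 1·8
  ... = 1070·(-10) + 87·(123)
Scale by 838263: one solution is (-8382630, 103106349). Reduce p mod 87: (81, 8639).
General: p = 81 + 87t, q = 8639 - 1070t.
p ≥ 0 ⇒ t ≥ 0; q ≥ 0 ⇒ t ≤ 8. So t ∈ [0, 8]: 9 solutions.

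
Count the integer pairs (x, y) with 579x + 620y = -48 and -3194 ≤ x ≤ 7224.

17

gcd(620, 579) = 1.
By Bézout, 579·(-121) + 620·(113) = 1.
Particular solution: (228, -213).
General solution: x = 228 + 620t, y = -213 - 579t for integer t.
-3194 ≤ 228 + 620t ≤ 7224 gives t ∈ [-5, 11], which is 17 values.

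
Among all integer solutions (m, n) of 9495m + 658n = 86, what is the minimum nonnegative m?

556

gcd(9495, 658):
  9495 = 14×658 + 283
  658 = 2×283 + 92
  283 = 3×92 + 7
  92 = 13×7 + 1
  7 = 7×1
so gcd(9495, 658) = 1.
1 divides 86, so solutions exist.
Back-substitute for Bézout coefficients:
  1 = 92 - 13×7
  ... = 9495×(-93) + 658×(1342)
Scale by 86/1 = 86: (m₀, n₀) = (-7998, 115412).
General solution: m = -7998 + 658t, n = 115412 - 9495t for integer t.
m ≥ 0: smallest is -7998 mod 658 = 556 (at t = 13), with n = -8023.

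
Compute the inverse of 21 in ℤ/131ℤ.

25

gcd(131, 21) = 1  (131 = 6·21 + 5, 21 = 4·5 + 1, 5 = 5·1).
Back-substituting, 21·(25) + 131·(-4) = 1.
So 21·25 ≡ 1 (mod 131), and 25 mod 131 = 25.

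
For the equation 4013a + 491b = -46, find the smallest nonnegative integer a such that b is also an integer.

gcd(4013, 491) = 1  (4013 = 8*491 + 85, 491 = 5*85 + 66, 85 = 1*66 + 19, 66 = 3*19 + 9, 19 = 2*9 + 1, 9 = 9*1).
1 divides -46, so solutions exist.
Back-substituting, 4013*(52) + 491*(-425) = 1.
Scale by -46/1 = -46: (a₀, b₀) = (-2392, 19550).
General solution: a = -2392 + 491t, b = 19550 - 4013t for integer t.
a ≥ 0: smallest is -2392 mod 491 = 63 (at t = 5), with b = -515.

63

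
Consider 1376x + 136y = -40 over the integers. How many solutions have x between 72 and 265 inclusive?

12

gcd(1376, 136):
  1376 = 10*136 + 16
  136 = 8*16 + 8
  16 = 2*8
so gcd(1376, 136) = 8.
Back-substitute for Bézout coefficients:
  8 = 136 - 8*16
  ... = 1376*(-8) + 136*(81)
Scale by -5: particular solution (40, -405); reduce x mod 17: (6, -61).
General solution: x = 6 + 17t, y = -61 - 172t for integer t.
72 ≤ 6 + 17t ≤ 265 gives t ∈ [4, 15], which is 12 values.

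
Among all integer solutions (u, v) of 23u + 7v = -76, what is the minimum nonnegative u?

gcd(23, 7) = 1.
1 divides -76, so solutions exist.
By Bézout, 23*(-3) + 7*(10) = 1.
Scale by -76/1 = -76: (u₀, v₀) = (228, -760).
General solution: u = 228 + 7t, v = -760 - 23t for integer t.
u ≥ 0: smallest is 228 mod 7 = 4 (at t = -32), with v = -24.

4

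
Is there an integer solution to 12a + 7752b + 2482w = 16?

gcd(7752, 12) = 12.
gcd(12, 2482) = 2.
2 divides 16, so integer solutions exist.

yes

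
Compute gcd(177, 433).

gcd(433, 177):
  433 = 2×177 + 79
  177 = 2×79 + 19
  79 = 4×19 + 3
  19 = 6×3 + 1
  3 = 3×1
so gcd(433, 177) = 1.

1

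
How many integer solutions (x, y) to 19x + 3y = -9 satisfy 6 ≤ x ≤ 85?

27

gcd(19, 3):
  19 = 6·3 + 1
  3 = 3·1
so gcd(19, 3) = 1.
Back-substitute for Bézout coefficients:
  1 = 19 - 6·3
  ... = 19·(1) + 3·(-6)
Scale by -9: particular solution (-9, 54); reduce x mod 3: (0, -3).
General solution: x = 0 + 3t, y = -3 - 19t for integer t.
6 ≤ 0 + 3t ≤ 85 gives t ∈ [2, 28], which is 27 values.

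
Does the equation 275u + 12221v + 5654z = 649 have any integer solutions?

gcd(12221, 275) = 11  (12221 = 44*275 + 121, 275 = 2*121 + 33, 121 = 3*33 + 22, 33 = 1*22 + 11, 22 = 2*11).
gcd(11, 5654) = 11.
11 divides 649, so integer solutions exist.

yes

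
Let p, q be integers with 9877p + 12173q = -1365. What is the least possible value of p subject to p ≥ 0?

gcd(12173, 9877):
  12173 = 1*9877 + 2296
  9877 = 4*2296 + 693
  2296 = 3*693 + 217
  693 = 3*217 + 42
  217 = 5*42 + 7
  42 = 6*7
so gcd(12173, 9877) = 7.
7 divides -1365, so solutions exist.
Back-substitute for Bézout coefficients:
  7 = 217 - 5*42
  ... = 9877*(-281) + 12173*(228)
Scale by -1365/7 = -195: (p₀, q₀) = (54795, -44460).
General solution: p = 54795 + 1739t, q = -44460 - 1411t for integer t.
p ≥ 0: smallest is 54795 mod 1739 = 886 (at t = -31), with q = -719.

886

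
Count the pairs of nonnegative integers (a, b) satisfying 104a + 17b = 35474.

gcd(104, 17) = 1  (104 = 6*17 + 2, 17 = 8*2 + 1, 2 = 2*1).
Back-substituting, 104*(-8) + 17*(49) = 1.
Scale by 35474: one solution is (-283792, 1738226). Reduce a mod 17: (6, 2050).
General: a = 6 + 17t, b = 2050 - 104t.
a ≥ 0 ⇒ t ≥ 0; b ≥ 0 ⇒ t ≤ 19. So t ∈ [0, 19]: 20 solutions.

20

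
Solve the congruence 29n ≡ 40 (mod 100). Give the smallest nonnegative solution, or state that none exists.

60

gcd(100, 29):
  100 = 3*29 + 13
  29 = 2*13 + 3
  13 = 4*3 + 1
  3 = 3*1
so gcd(100, 29) = 1.
1 divides 40, so solutions exist.
Back-substitute for Bézout coefficients:
  1 = 13 - 4*3
  ... = 29*(-31) + 100*(9)
So 29*(-31) ≡ 1 (mod 100); multiply by 40: n ≡ -1240 (mod 100).
Smallest nonnegative: n = -1240 mod 100 = 60.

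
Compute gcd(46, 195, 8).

gcd(195, 46):
  195 = 4·46 + 11
  46 = 4·11 + 2
  11 = 5·2 + 1
  2 = 2·1
so gcd(195, 46) = 1.
gcd(1, 8) = 1.

1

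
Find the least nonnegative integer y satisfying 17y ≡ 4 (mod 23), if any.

7

gcd(23, 17) = 1  (23 = 1×17 + 6, 17 = 2×6 + 5, 6 = 1×5 + 1, 5 = 5×1).
1 divides 4, so solutions exist.
Back-substituting, 17×(-4) + 23×(3) = 1.
So 17×(-4) ≡ 1 (mod 23); multiply by 4: y ≡ -16 (mod 23).
Smallest nonnegative: y = -16 mod 23 = 7.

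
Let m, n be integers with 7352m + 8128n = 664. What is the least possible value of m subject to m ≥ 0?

261

gcd(8128, 7352):
  8128 = 1×7352 + 776
  7352 = 9×776 + 368
  776 = 2×368 + 40
  368 = 9×40 + 8
  40 = 5×8
so gcd(8128, 7352) = 8.
8 divides 664, so solutions exist.
Back-substitute for Bézout coefficients:
  8 = 368 - 9×40
  ... = 7352×(199) + 8128×(-180)
Scale by 664/8 = 83: (m₀, n₀) = (16517, -14940).
General solution: m = 16517 + 1016t, n = -14940 - 919t for integer t.
m ≥ 0: smallest is 16517 mod 1016 = 261 (at t = -16), with n = -236.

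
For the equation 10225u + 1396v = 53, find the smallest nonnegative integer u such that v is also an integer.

gcd(10225, 1396) = 1.
1 divides 53, so solutions exist.
By Bézout, 10225·(-151) + 1396·(1106) = 1.
Scale by 53/1 = 53: (u₀, v₀) = (-8003, 58618).
General solution: u = -8003 + 1396t, v = 58618 - 10225t for integer t.
u ≥ 0: smallest is -8003 mod 1396 = 373 (at t = 6), with v = -2732.

373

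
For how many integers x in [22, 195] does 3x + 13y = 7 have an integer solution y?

14

gcd(13, 3):
  13 = 4*3 + 1
  3 = 3*1
so gcd(13, 3) = 1.
Back-substitute for Bézout coefficients:
  1 = 13 - 4*3
  ... = 3*(-4) + 13*(1)
Scale by 7: particular solution (-28, 7); reduce x mod 13: (11, -2).
General solution: x = 11 + 13t, y = -2 - 3t for integer t.
22 ≤ 11 + 13t ≤ 195 gives t ∈ [1, 14], which is 14 values.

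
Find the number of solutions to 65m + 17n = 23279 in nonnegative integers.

gcd(65, 17):
  65 = 3·17 + 14
  17 = 1·14 + 3
  14 = 4·3 + 2
  3 = 1·2 + 1
  2 = 2·1
so gcd(65, 17) = 1.
Back-substitute for Bézout coefficients:
  1 = 3 - 1·2
  ... = 65·(-6) + 17·(23)
Scale by 23279: one solution is (-139674, 535417). Reduce m mod 17: (15, 1312).
General: m = 15 + 17t, n = 1312 - 65t.
m ≥ 0 ⇒ t ≥ 0; n ≥ 0 ⇒ t ≤ 20. So t ∈ [0, 20]: 21 solutions.

21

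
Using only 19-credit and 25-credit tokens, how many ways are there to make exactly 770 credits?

Need nonnegative integers with 19j + 25k = 770.
gcd(19, 25) = 1, and 19·(4) + 25·(-3) = 1.
So (j₀, k₀) = (3080, -2310); general j = 3080 + 25t, k = -2310 - 19t.
j ≥ 0 ⇒ t ≥ -123; k ≥ 0 ⇒ t ≤ -122. That's 2 values of t.

2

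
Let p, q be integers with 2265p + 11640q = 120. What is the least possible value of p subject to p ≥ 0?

gcd(11640, 2265):
  11640 = 5×2265 + 315
  2265 = 7×315 + 60
  315 = 5×60 + 15
  60 = 4×15
so gcd(11640, 2265) = 15.
15 divides 120, so solutions exist.
Back-substitute for Bézout coefficients:
  15 = 315 - 5×60
  ... = 2265×(-185) + 11640×(36)
Scale by 120/15 = 8: (p₀, q₀) = (-1480, 288).
General solution: p = -1480 + 776t, q = 288 - 151t for integer t.
p ≥ 0: smallest is -1480 mod 776 = 72 (at t = 2), with q = -14.

72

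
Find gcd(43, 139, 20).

gcd(139, 43) = 1  (139 = 3*43 + 10, 43 = 4*10 + 3, 10 = 3*3 + 1, 3 = 3*1).
gcd(1, 20) = 1.

1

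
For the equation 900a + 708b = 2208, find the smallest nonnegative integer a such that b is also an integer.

41

gcd(900, 708) = 12.
12 divides 2208, so solutions exist.
By Bézout, 900*(-11) + 708*(14) = 12.
Scale by 2208/12 = 184: (a₀, b₀) = (-2024, 2576).
General solution: a = -2024 + 59t, b = 2576 - 75t for integer t.
a ≥ 0: smallest is -2024 mod 59 = 41 (at t = 35), with b = -49.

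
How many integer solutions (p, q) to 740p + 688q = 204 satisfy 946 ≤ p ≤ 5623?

gcd(740, 688) = 4.
By Bézout, 740·(53) + 688·(-57) = 4.
Particular solution: (123, -132).
General solution: p = 123 + 172t, q = -132 - 185t for integer t.
946 ≤ 123 + 172t ≤ 5623 gives t ∈ [5, 31], which is 27 values.

27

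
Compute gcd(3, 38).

1

gcd(38, 3):
  38 = 12*3 + 2
  3 = 1*2 + 1
  2 = 2*1
so gcd(38, 3) = 1.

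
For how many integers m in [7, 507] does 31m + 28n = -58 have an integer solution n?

18

gcd(31, 28) = 1.
By Bézout, 31*(-9) + 28*(10) = 1.
Particular solution: (18, -22).
General solution: m = 18 + 28t, n = -22 - 31t for integer t.
7 ≤ 18 + 28t ≤ 507 gives t ∈ [0, 17], which is 18 values.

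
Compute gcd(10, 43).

gcd(43, 10):
  43 = 4×10 + 3
  10 = 3×3 + 1
  3 = 3×1
so gcd(43, 10) = 1.

1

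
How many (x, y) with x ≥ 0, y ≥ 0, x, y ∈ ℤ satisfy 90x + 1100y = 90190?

9

gcd(1100, 90):
  1100 = 12·90 + 20
  90 = 4·20 + 10
  20 = 2·10
so gcd(1100, 90) = 10.
Back-substitute for Bézout coefficients:
  10 = 90 - 4·20
  ... = 90·(49) + 1100·(-4)
Scale by 9019: one solution is (441931, -36076). Reduce x mod 110: (61, 77).
General: x = 61 + 110t, y = 77 - 9t.
x ≥ 0 ⇒ t ≥ 0; y ≥ 0 ⇒ t ≤ 8. So t ∈ [0, 8]: 9 solutions.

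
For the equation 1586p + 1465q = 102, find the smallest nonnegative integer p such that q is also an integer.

gcd(1586, 1465) = 1.
1 divides 102, so solutions exist.
By Bézout, 1586·(-339) + 1465·(367) = 1.
Scale by 102/1 = 102: (p₀, q₀) = (-34578, 37434).
General solution: p = -34578 + 1465t, q = 37434 - 1586t for integer t.
p ≥ 0: smallest is -34578 mod 1465 = 582 (at t = 24), with q = -630.

582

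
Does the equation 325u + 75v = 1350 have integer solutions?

yes

gcd(325, 75):
  325 = 4*75 + 25
  75 = 3*25
so gcd(325, 75) = 25.
25 divides 1350, so integer solutions exist.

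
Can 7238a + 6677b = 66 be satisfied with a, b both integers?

yes

gcd(7238, 6677):
  7238 = 1*6677 + 561
  6677 = 11*561 + 506
  561 = 1*506 + 55
  506 = 9*55 + 11
  55 = 5*11
so gcd(7238, 6677) = 11.
11 divides 66, so integer solutions exist.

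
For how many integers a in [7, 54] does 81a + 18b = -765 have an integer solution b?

gcd(81, 18) = 9  (81 = 4×18 + 9, 18 = 2×9).
Back-substituting, 81×(1) + 18×(-4) = 9.
Scale by -85: particular solution (-85, 340); reduce a mod 2: (1, -47).
General solution: a = 1 + 2t, b = -47 - 9t for integer t.
7 ≤ 1 + 2t ≤ 54 gives t ∈ [3, 26], which is 24 values.

24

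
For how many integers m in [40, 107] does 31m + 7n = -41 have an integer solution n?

10

gcd(31, 7) = 1.
By Bézout, 31*(-2) + 7*(9) = 1.
Particular solution: (5, -28).
General solution: m = 5 + 7t, n = -28 - 31t for integer t.
40 ≤ 5 + 7t ≤ 107 gives t ∈ [5, 14], which is 10 values.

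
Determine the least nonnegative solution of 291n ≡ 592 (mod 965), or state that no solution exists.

gcd(965, 291) = 1.
1 divides 592, so solutions exist.
By Bézout, 291×(451) + 965×(-136) = 1.
So 291×(451) ≡ 1 (mod 965); multiply by 592: n ≡ 266992 (mod 965).
Smallest nonnegative: n = 266992 mod 965 = 652.

652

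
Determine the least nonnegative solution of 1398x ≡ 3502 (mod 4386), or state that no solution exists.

gcd(4386, 1398) = 6  (4386 = 3·1398 + 192, 1398 = 7·192 + 54, 192 = 3·54 + 30, 54 = 1·30 + 24, 30 = 1·24 + 6, 24 = 4·6).
6 does not divide 3502, so the congruence has no solution.

no solution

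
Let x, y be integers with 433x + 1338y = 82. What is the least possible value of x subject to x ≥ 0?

gcd(1338, 433):
  1338 = 3×433 + 39
  433 = 11×39 + 4
  39 = 9×4 + 3
  4 = 1×3 + 1
  3 = 3×1
so gcd(1338, 433) = 1.
1 divides 82, so solutions exist.
Back-substitute for Bézout coefficients:
  1 = 4 - 1×3
  ... = 433×(343) + 1338×(-111)
Scale by 82/1 = 82: (x₀, y₀) = (28126, -9102).
General solution: x = 28126 + 1338t, y = -9102 - 433t for integer t.
x ≥ 0: smallest is 28126 mod 1338 = 28 (at t = -21), with y = -9.

28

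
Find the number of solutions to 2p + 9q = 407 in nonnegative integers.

gcd(9, 2):
  9 = 4*2 + 1
  2 = 2*1
so gcd(9, 2) = 1.
Back-substitute for Bézout coefficients:
  1 = 9 - 4*2
  ... = 2*(-4) + 9*(1)
Scale by 407: one solution is (-1628, 407). Reduce p mod 9: (1, 45).
General: p = 1 + 9t, q = 45 - 2t.
p ≥ 0 ⇒ t ≥ 0; q ≥ 0 ⇒ t ≤ 22. So t ∈ [0, 22]: 23 solutions.

23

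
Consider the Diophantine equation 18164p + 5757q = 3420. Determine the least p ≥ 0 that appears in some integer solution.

165

gcd(18164, 5757) = 19.
19 divides 3420, so solutions exist.
By Bézout, 18164·(-58) + 5757·(183) = 19.
Scale by 3420/19 = 180: (p₀, q₀) = (-10440, 32940).
General solution: p = -10440 + 303t, q = 32940 - 956t for integer t.
p ≥ 0: smallest is -10440 mod 303 = 165 (at t = 35), with q = -520.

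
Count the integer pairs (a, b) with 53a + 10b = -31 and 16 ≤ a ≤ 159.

gcd(53, 10) = 1.
By Bézout, 53*(-3) + 10*(16) = 1.
Particular solution: (3, -19).
General solution: a = 3 + 10t, b = -19 - 53t for integer t.
16 ≤ 3 + 10t ≤ 159 gives t ∈ [2, 15], which is 14 values.

14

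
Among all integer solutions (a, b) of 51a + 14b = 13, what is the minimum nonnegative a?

gcd(51, 14):
  51 = 3*14 + 9
  14 = 1*9 + 5
  9 = 1*5 + 4
  5 = 1*4 + 1
  4 = 4*1
so gcd(51, 14) = 1.
1 divides 13, so solutions exist.
Back-substitute for Bézout coefficients:
  1 = 5 - 1*4
  ... = 51*(-3) + 14*(11)
Scale by 13/1 = 13: (a₀, b₀) = (-39, 143).
General solution: a = -39 + 14t, b = 143 - 51t for integer t.
a ≥ 0: smallest is -39 mod 14 = 3 (at t = 3), with b = -10.

3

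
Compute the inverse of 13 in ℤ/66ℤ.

gcd(66, 13) = 1.
By Bézout, 13×(-5) + 66×(1) = 1.
So 13×-5 ≡ 1 (mod 66), and -5 mod 66 = 61.

61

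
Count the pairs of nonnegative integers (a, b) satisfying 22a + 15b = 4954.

15

gcd(22, 15):
  22 = 1·15 + 7
  15 = 2·7 + 1
  7 = 7·1
so gcd(22, 15) = 1.
Back-substitute for Bézout coefficients:
  1 = 15 - 2·7
  ... = 22·(-2) + 15·(3)
Scale by 4954: one solution is (-9908, 14862). Reduce a mod 15: (7, 320).
General: a = 7 + 15t, b = 320 - 22t.
a ≥ 0 ⇒ t ≥ 0; b ≥ 0 ⇒ t ≤ 14. So t ∈ [0, 14]: 15 solutions.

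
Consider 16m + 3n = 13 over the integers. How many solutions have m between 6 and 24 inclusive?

gcd(16, 3):
  16 = 5·3 + 1
  3 = 3·1
so gcd(16, 3) = 1.
Back-substitute for Bézout coefficients:
  1 = 16 - 5·3
  ... = 16·(1) + 3·(-5)
Scale by 13: particular solution (13, -65); reduce m mod 3: (1, -1).
General solution: m = 1 + 3t, n = -1 - 16t for integer t.
6 ≤ 1 + 3t ≤ 24 gives t ∈ [2, 7], which is 6 values.

6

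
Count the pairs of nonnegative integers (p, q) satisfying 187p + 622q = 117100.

gcd(622, 187) = 1.
By Bézout, 187*(-153) + 622*(46) = 1.
One solution: (410, 65).
General: p = 410 + 622t, q = 65 - 187t.
p ≥ 0 ⇒ t ≥ 0; q ≥ 0 ⇒ t ≤ 0. So t ∈ [0, 0]: 1 solution.

1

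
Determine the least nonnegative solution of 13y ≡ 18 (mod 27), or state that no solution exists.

18

gcd(27, 13) = 1  (27 = 2×13 + 1, 13 = 13×1).
1 divides 18, so solutions exist.
Back-substituting, 13×(-2) + 27×(1) = 1.
So 13×(-2) ≡ 1 (mod 27); multiply by 18: y ≡ -36 (mod 27).
Smallest nonnegative: y = -36 mod 27 = 18.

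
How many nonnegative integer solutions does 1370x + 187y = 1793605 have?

gcd(1370, 187) = 1.
By Bézout, 1370·(46) + 187·(-337) = 1.
One solution: (121, 8705).
General: x = 121 + 187t, y = 8705 - 1370t.
x ≥ 0 ⇒ t ≥ 0; y ≥ 0 ⇒ t ≤ 6. So t ∈ [0, 6]: 7 solutions.

7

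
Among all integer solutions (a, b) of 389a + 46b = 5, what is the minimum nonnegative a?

gcd(389, 46):
  389 = 8·46 + 21
  46 = 2·21 + 4
  21 = 5·4 + 1
  4 = 4·1
so gcd(389, 46) = 1.
1 divides 5, so solutions exist.
Back-substitute for Bézout coefficients:
  1 = 21 - 5·4
  ... = 389·(11) + 46·(-93)
Scale by 5/1 = 5: (a₀, b₀) = (55, -465).
General solution: a = 55 + 46t, b = -465 - 389t for integer t.
a ≥ 0: smallest is 55 mod 46 = 9 (at t = -1), with b = -76.

9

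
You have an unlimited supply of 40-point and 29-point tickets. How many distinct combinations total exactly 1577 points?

Need nonnegative integers with 40j + 29k = 1577.
gcd(40, 29) = 1, and 40·(8) + 29·(-11) = 1.
So (j₀, k₀) = (12616, -17347); general j = 12616 + 29t, k = -17347 - 40t.
j ≥ 0 ⇒ t ≥ -435; k ≥ 0 ⇒ t ≤ -434. That's 2 values of t.

2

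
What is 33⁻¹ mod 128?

97

gcd(128, 33):
  128 = 3·33 + 29
  33 = 1·29 + 4
  29 = 7·4 + 1
  4 = 4·1
so gcd(128, 33) = 1.
Back-substitute for Bézout coefficients:
  1 = 29 - 7·4
  ... = 33·(-31) + 128·(8)
So 33·-31 ≡ 1 (mod 128), and -31 mod 128 = 97.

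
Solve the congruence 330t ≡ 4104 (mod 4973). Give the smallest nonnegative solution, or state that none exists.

3810

gcd(4973, 330) = 1.
1 divides 4104, so solutions exist.
By Bézout, 330*(648) + 4973*(-43) = 1.
So 330*(648) ≡ 1 (mod 4973); multiply by 4104: t ≡ 2659392 (mod 4973).
Smallest nonnegative: t = 2659392 mod 4973 = 3810.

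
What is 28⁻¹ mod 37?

gcd(37, 28) = 1.
By Bézout, 28·(4) + 37·(-3) = 1.
So 28·4 ≡ 1 (mod 37), and 4 mod 37 = 4.

4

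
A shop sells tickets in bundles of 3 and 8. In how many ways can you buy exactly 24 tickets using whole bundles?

Need nonnegative integers with 3j + 8k = 24.
gcd(3, 8) = 1, and 3·(3) + 8·(-1) = 1.
So (j₀, k₀) = (72, -24); general j = 72 + 8t, k = -24 - 3t.
j ≥ 0 ⇒ t ≥ -9; k ≥ 0 ⇒ t ≤ -8. That's 2 values of t.

2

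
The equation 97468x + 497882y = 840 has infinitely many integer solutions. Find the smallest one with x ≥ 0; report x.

18277

gcd(497882, 97468):
  497882 = 5*97468 + 10542
  97468 = 9*10542 + 2590
  10542 = 4*2590 + 182
  2590 = 14*182 + 42
  182 = 4*42 + 14
  42 = 3*14
so gcd(497882, 97468) = 14.
14 divides 840, so solutions exist.
Back-substitute for Bézout coefficients:
  14 = 182 - 4*42
  ... = 97468*(-10957) + 497882*(2145)
Scale by 840/14 = 60: (x₀, y₀) = (-657420, 128700).
General solution: x = -657420 + 35563t, y = 128700 - 6962t for integer t.
x ≥ 0: smallest is -657420 mod 35563 = 18277 (at t = 19), with y = -3578.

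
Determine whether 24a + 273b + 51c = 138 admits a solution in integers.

gcd(273, 24):
  273 = 11*24 + 9
  24 = 2*9 + 6
  9 = 1*6 + 3
  6 = 2*3
so gcd(273, 24) = 3.
gcd(3, 51) = 3.
3 divides 138, so integer solutions exist.

yes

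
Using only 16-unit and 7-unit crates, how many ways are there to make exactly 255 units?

Need nonnegative integers with 16j + 7k = 255.
gcd(16, 7) = 1, and 16·(-3) + 7·(7) = 1.
So (j₀, k₀) = (-765, 1785); general j = -765 + 7t, k = 1785 - 16t.
j ≥ 0 ⇒ t ≥ 110; k ≥ 0 ⇒ t ≤ 111. That's 2 values of t.

2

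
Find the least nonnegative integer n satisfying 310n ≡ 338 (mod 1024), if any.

gcd(1024, 310):
  1024 = 3·310 + 94
  310 = 3·94 + 28
  94 = 3·28 + 10
  28 = 2·10 + 8
  10 = 1·8 + 2
  8 = 4·2
so gcd(1024, 310) = 2.
2 divides 338, so solutions exist.
Back-substitute for Bézout coefficients:
  2 = 10 - 1·8
  ... = 310·(-109) + 1024·(33)
So 310·(-109) ≡ 2 (mod 1024); multiply by 169: n ≡ -18421 (mod 512).
Smallest nonnegative: n = -18421 mod 512 = 11.

11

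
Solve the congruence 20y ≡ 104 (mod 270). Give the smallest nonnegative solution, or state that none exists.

no solution

gcd(270, 20):
  270 = 13×20 + 10
  20 = 2×10
so gcd(270, 20) = 10.
10 does not divide 104, so the congruence has no solution.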